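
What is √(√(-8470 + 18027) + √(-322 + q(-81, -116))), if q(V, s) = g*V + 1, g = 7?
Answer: √(√9557 + 2*I*√222) ≈ 9.999 + 1.4901*I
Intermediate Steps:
q(V, s) = 1 + 7*V (q(V, s) = 7*V + 1 = 1 + 7*V)
√(√(-8470 + 18027) + √(-322 + q(-81, -116))) = √(√(-8470 + 18027) + √(-322 + (1 + 7*(-81)))) = √(√9557 + √(-322 + (1 - 567))) = √(√9557 + √(-322 - 566)) = √(√9557 + √(-888)) = √(√9557 + 2*I*√222)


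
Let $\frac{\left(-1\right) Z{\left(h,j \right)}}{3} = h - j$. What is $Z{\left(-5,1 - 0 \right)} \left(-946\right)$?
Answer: $-17028$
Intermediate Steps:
$Z{\left(h,j \right)} = - 3 h + 3 j$ ($Z{\left(h,j \right)} = - 3 \left(h - j\right) = - 3 h + 3 j$)
$Z{\left(-5,1 - 0 \right)} \left(-946\right) = \left(\left(-3\right) \left(-5\right) + 3 \left(1 - 0\right)\right) \left(-946\right) = \left(15 + 3 \left(1 + 0\right)\right) \left(-946\right) = \left(15 + 3 \cdot 1\right) \left(-946\right) = \left(15 + 3\right) \left(-946\right) = 18 \left(-946\right) = -17028$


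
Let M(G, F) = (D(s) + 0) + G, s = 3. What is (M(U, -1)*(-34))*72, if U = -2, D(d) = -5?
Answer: 17136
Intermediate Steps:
M(G, F) = -5 + G (M(G, F) = (-5 + 0) + G = -5 + G)
(M(U, -1)*(-34))*72 = ((-5 - 2)*(-34))*72 = -7*(-34)*72 = 238*72 = 17136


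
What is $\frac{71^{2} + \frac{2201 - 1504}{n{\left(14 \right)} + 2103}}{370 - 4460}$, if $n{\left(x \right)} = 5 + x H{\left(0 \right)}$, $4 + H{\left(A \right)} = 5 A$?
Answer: $- \frac{10344829}{8392680} \approx -1.2326$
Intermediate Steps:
$H{\left(A \right)} = -4 + 5 A$
$n{\left(x \right)} = 5 - 4 x$ ($n{\left(x \right)} = 5 + x \left(-4 + 5 \cdot 0\right) = 5 + x \left(-4 + 0\right) = 5 + x \left(-4\right) = 5 - 4 x$)
$\frac{71^{2} + \frac{2201 - 1504}{n{\left(14 \right)} + 2103}}{370 - 4460} = \frac{71^{2} + \frac{2201 - 1504}{\left(5 - 56\right) + 2103}}{370 - 4460} = \frac{5041 + \frac{697}{\left(5 - 56\right) + 2103}}{-4090} = \left(5041 + \frac{697}{-51 + 2103}\right) \left(- \frac{1}{4090}\right) = \left(5041 + \frac{697}{2052}\right) \left(- \frac{1}{4090}\right) = \frac{10344829}{2052} \left(- \frac{1}{4090}\right) = - \frac{10344829}{8392680}$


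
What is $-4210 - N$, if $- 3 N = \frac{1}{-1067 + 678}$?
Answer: $- \frac{4913071}{1167} \approx -4210.0$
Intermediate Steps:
$N = \frac{1}{1167}$ ($N = - \frac{1}{3 \left(-1067 + 678\right)} = - \frac{1}{3 \left(-389\right)} = \left(- \frac{1}{3}\right) \left(- \frac{1}{389}\right) = \frac{1}{1167} \approx 0.0008569$)
$-4210 - N = -4210 - \frac{1}{1167} = - \frac{4913071}{1167}$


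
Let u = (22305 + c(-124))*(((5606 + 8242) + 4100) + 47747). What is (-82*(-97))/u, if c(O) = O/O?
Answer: 3977/732696335 ≈ 5.4279e-6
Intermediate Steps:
c(O) = 1
u = 1465392670 (u = (22305 + 1)*(((5606 + 8242) + 4100) + 47747) = 22306*((13848 + 4100) + 47747) = 22306*(17948 + 47747) = 22306*65695 = 1465392670)
(-82*(-97))/u = -82*(-97)/1465392670 = 7954*(1/1465392670) = 3977/732696335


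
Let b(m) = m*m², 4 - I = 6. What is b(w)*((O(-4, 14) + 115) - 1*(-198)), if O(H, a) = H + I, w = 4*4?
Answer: 1257472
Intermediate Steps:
I = -2 (I = 4 - 1*6 = 4 - 6 = -2)
w = 16
O(H, a) = -2 + H (O(H, a) = H - 2 = -2 + H)
b(m) = m³
b(w)*((O(-4, 14) + 115) - 1*(-198)) = 16³*(((-2 - 4) + 115) - 1*(-198)) = 4096*((-6 + 115) + 198) = 4096*(109 + 198) = 4096*307 = 1257472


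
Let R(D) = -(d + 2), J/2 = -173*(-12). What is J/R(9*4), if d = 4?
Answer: -692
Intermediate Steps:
J = 4152 (J = 2*(-173*(-12)) = 2*2076 = 4152)
R(D) = -6 (R(D) = -(4 + 2) = -1*6 = -6)
J/R(9*4) = 4152/(-6) = 4152*(-1/6) = -692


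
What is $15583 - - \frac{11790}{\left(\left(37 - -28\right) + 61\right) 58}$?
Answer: $\frac{6327353}{406} \approx 15585.0$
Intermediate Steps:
$15583 - - \frac{11790}{\left(\left(37 - -28\right) + 61\right) 58} = 15583 - - \frac{11790}{\left(\left(37 + 28\right) + 61\right) 58} = 15583 - - \frac{11790}{\left(65 + 61\right) 58} = 15583 - - \frac{11790}{126 \cdot 58} = 15583 - - \frac{11790}{7308} = 15583 - \left(-11790\right) \frac{1}{7308} = 15583 - - \frac{655}{406} = 15583 + \frac{655}{406} = \frac{6327353}{406}$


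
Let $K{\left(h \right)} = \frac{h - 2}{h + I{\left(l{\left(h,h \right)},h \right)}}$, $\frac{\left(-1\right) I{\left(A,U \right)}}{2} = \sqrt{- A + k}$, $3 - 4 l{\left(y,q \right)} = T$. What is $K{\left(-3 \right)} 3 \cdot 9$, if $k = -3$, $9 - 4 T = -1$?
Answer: $\frac{810}{43} - \frac{675 i \sqrt{2}}{43} \approx 18.837 - 22.2 i$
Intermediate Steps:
$T = \frac{5}{2}$ ($T = \frac{9}{4} - - \frac{1}{4} = \frac{9}{4} + \frac{1}{4} = \frac{5}{2} \approx 2.5$)
$l{\left(y,q \right)} = \frac{1}{8}$ ($l{\left(y,q \right)} = \frac{3}{4} - \frac{5}{8} = \frac{1}{8}$)
$I{\left(A,U \right)} = - 2 \sqrt{-3 - A}$ ($I{\left(A,U \right)} = - 2 \sqrt{- A - 3} = - 2 \sqrt{-3 - A}$)
$K{\left(h \right)} = \frac{-2 + h}{h - \frac{5 i \sqrt{2}}{2}}$ ($K{\left(h \right)} = \frac{h - 2}{h - 2 \sqrt{-3 - \frac{1}{8}}} = \frac{-2 + h}{h - 2 \sqrt{-3 - \frac{1}{8}}} = \frac{-2 + h}{h - 2 \sqrt{- \frac{25}{8}}} = \frac{-2 + h}{h - 2 \frac{5 i \sqrt{2}}{4}} = \frac{-2 + h}{h - \frac{5 i \sqrt{2}}{2}}$)
$K{\left(-3 \right)} 3 \cdot 9 = \frac{2 \left(-2 - 3\right)}{2 \left(-3\right) - 5 i \sqrt{2}} \cdot 3 \cdot 9 = 2 \frac{1}{-6 - 5 i \sqrt{2}} \left(-5\right) 3 \cdot 9 = - \frac{10}{-6 - 5 i \sqrt{2}} \cdot 3 \cdot 9 = - \frac{30}{-6 - 5 i \sqrt{2}} \cdot 9 = - \frac{270}{-6 - 5 i \sqrt{2}}$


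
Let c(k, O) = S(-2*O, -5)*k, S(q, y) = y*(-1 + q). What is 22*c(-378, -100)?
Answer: 8274420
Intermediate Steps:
c(k, O) = k*(5 + 10*O) (c(k, O) = (-5*(-1 - 2*O))*k = (5 + 10*O)*k = k*(5 + 10*O))
22*c(-378, -100) = 22*(5*(-378)*(1 + 2*(-100))) = 22*(5*(-378)*(1 - 200)) = 22*(5*(-378)*(-199)) = 22*376110 = 8274420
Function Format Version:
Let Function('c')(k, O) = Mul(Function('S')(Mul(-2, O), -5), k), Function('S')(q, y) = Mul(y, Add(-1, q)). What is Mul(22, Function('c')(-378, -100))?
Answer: 8274420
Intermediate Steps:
Function('c')(k, O) = Mul(k, Add(5, Mul(10, O))) (Function('c')(k, O) = Mul(Mul(-5, Add(-1, Mul(-2, O))), k) = Mul(Add(5, Mul(10, O)), k) = Mul(k, Add(5, Mul(10, O))))
Mul(22, Function('c')(-378, -100)) = Mul(22, Mul(5, -378, Add(1, Mul(2, -100)))) = Mul(22, Mul(5, -378, Add(1, -200))) = Mul(22, Mul(5, -378, -199)) = Mul(22, 376110) = 8274420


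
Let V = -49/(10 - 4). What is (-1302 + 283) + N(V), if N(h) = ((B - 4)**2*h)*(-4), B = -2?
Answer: 157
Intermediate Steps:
V = -49/6 ≈ -8.1667
N(h) = -144*h (N(h) = ((-2 - 4)**2*h)*(-4) = ((-6)**2*h)*(-4) = (36*h)*(-4) = -144*h)
(-1302 + 283) + N(V) = (-1302 + 283) - 144*(-49/6) = -1019 + 1176 = 157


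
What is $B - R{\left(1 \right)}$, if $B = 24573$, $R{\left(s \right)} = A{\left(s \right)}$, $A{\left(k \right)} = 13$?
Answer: $24560$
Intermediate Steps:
$R{\left(s \right)} = 13$
$B - R{\left(1 \right)} = 24573 - 13 = 24560$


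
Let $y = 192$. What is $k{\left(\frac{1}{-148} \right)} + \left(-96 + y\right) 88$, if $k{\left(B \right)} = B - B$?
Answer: $8448$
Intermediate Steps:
$k{\left(B \right)} = 0$
$k{\left(\frac{1}{-148} \right)} + \left(-96 + y\right) 88 = 0 + \left(-96 + 192\right) 88 = 0 + 96 \cdot 88 = 0 + 8448 = 8448$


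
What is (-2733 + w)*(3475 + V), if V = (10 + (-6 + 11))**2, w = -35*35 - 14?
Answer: -14696400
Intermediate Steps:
w = -1239 (w = -1225 - 14 = -1239)
V = 225 (V = (10 + 5)**2 = 15**2 = 225)
(-2733 + w)*(3475 + V) = (-2733 - 1239)*(3475 + 225) = -3972*3700 = -14696400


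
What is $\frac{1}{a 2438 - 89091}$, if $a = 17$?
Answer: $- \frac{1}{47645} \approx -2.0989 \cdot 10^{-5}$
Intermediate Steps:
$\frac{1}{a 2438 - 89091} = \frac{1}{17 \cdot 2438 - 89091} = \frac{1}{41446 - 89091} = \frac{1}{-47645} = - \frac{1}{47645}$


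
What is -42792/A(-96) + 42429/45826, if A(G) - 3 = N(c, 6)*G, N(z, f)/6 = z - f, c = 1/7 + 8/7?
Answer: -4306507301/290674318 ≈ -14.816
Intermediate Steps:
c = 9/7 (c = 1*(⅐) + 8*(⅐) = ⅐ + 8/7 = 9/7 ≈ 1.2857)
N(z, f) = -6*f + 6*z (N(z, f) = 6*(z - f) = -6*f + 6*z)
A(G) = 3 - 198*G/7 (A(G) = 3 + (-6*6 + 6*(9/7))*G = 3 + (-36 + 54/7)*G = 3 - 198*G/7)
-42792/A(-96) + 42429/45826 = -42792/(3 - 198/7*(-96)) + 42429/45826 = -42792/(3 + 19008/7) + 42429*(1/45826) = -42792/19029/7 + 42429/45826 = -42792*7/19029 + 42429/45826 = -99848/6343 + 42429/45826 = -4306507301/290674318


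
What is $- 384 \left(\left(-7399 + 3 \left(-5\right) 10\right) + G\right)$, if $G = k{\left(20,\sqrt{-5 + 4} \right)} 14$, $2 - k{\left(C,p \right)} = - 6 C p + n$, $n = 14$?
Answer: $2963328 - 645120 i \approx 2.9633 \cdot 10^{6} - 6.4512 \cdot 10^{5} i$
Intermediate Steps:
$k{\left(C,p \right)} = -12 + 6 C p$ ($k{\left(C,p \right)} = 2 - \left(- 6 C p + 14\right) = 2 - \left(14 - 6 C p\right) = 2 + \left(-14 + 6 C p\right) = -12 + 6 C p$)
$G = -168 + 1680 i$ ($G = \left(-12 + 6 \cdot 20 \sqrt{-5 + 4}\right) 14 = \left(-12 + 6 \cdot 20 \sqrt{-1}\right) 14 = \left(-12 + 6 \cdot 20 i\right) 14 = \left(-12 + 120 i\right) 14 = -168 + 1680 i \approx -168.0 + 1680.0 i$)
$- 384 \left(\left(-7399 + 3 \left(-5\right) 10\right) + G\right) = - 384 \left(\left(-7399 + 3 \left(-5\right) 10\right) - \left(168 - 1680 i\right)\right) = - 384 \left(\left(-7399 - 150\right) - \left(168 - 1680 i\right)\right) = - 384 \left(-7549 - \left(168 - 1680 i\right)\right) = - 384 \left(-7717 + 1680 i\right) = 2963328 - 645120 i$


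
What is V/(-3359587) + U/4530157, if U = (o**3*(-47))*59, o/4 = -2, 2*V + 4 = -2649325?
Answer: 21541598299677/30438913130318 ≈ 0.70770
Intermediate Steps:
V = -2649329/2 (V = -2 + (1/2)*(-2649325) = -2 - 2649325/2 = -2649329/2 ≈ -1.3247e+6)
o = -8 (o = 4*(-2) = -8)
U = 1419776 (U = ((-8)**3*(-47))*59 = -512*(-47)*59 = 24064*59 = 1419776)
V/(-3359587) + U/4530157 = -2649329/2/(-3359587) + 1419776/4530157 = -2649329/2*(-1/3359587) + 1419776*(1/4530157) = 2649329/6719174 + 1419776/4530157 = 21541598299677/30438913130318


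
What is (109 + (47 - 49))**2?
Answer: 11449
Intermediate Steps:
(109 + (47 - 49))**2 = (109 - 2)**2 = 107**2 = 11449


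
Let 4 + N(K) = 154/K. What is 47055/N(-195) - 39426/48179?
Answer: -442114078659/44999186 ≈ -9824.9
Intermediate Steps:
N(K) = -4 + 154/K
47055/N(-195) - 39426/48179 = 47055/(-4 + 154/(-195)) - 39426/48179 = 47055/(-4 + 154*(-1/195)) - 39426*1/48179 = 47055/(-4 - 154/195) - 39426/48179 = 47055/(-934/195) - 39426/48179 = 47055*(-195/934) - 39426/48179 = -9175725/934 - 39426/48179 = -442114078659/44999186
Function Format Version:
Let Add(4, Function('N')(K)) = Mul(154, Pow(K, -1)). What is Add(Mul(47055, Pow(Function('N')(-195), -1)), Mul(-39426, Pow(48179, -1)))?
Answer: Rational(-442114078659, 44999186) ≈ -9824.9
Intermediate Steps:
Function('N')(K) = Add(-4, Mul(154, Pow(K, -1)))
Add(Mul(47055, Pow(Function('N')(-195), -1)), Mul(-39426, Pow(48179, -1))) = Add(Mul(47055, Pow(Add(-4, Mul(154, Pow(-195, -1))), -1)), Mul(-39426, Pow(48179, -1))) = Add(Mul(47055, Pow(Add(-4, Mul(154, Rational(-1, 195))), -1)), Mul(-39426, Rational(1, 48179))) = Add(Mul(47055, Pow(Add(-4, Rational(-154, 195)), -1)), Rational(-39426, 48179)) = Add(Mul(47055, Pow(Rational(-934, 195), -1)), Rational(-39426, 48179)) = Add(Mul(47055, Rational(-195, 934)), Rational(-39426, 48179)) = Add(Rational(-9175725, 934), Rational(-39426, 48179)) = Rational(-442114078659, 44999186)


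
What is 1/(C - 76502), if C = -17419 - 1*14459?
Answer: -1/108380 ≈ -9.2268e-6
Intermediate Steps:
C = -31878 (C = -17419 - 14459 = -31878)
1/(C - 76502) = 1/(-31878 - 76502) = 1/(-108380) = -1/108380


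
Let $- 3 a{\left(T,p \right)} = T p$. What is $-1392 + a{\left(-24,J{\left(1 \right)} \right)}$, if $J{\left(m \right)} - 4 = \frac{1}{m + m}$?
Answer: $-1356$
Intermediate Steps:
$J{\left(m \right)} = 4 + \frac{1}{2 m}$ ($J{\left(m \right)} = 4 + \frac{1}{m + m} = 4 + \frac{1}{2 m}$)
$a{\left(T,p \right)} = - \frac{T p}{3}$
$-1392 + a{\left(-24,J{\left(1 \right)} \right)} = -1392 - - 8 \left(4 + \frac{1}{2 \cdot 1}\right) = -1392 - - 8 \left(4 + \frac{1}{2} \cdot 1\right) = -1392 - - 8 \left(4 + \frac{1}{2}\right) = -1392 - \left(-8\right) \frac{9}{2} = -1392 + 36 = -1356$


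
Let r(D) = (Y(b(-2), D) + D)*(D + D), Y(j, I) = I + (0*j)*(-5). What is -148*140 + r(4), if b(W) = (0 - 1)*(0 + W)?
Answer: -20656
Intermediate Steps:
b(W) = -W
Y(j, I) = I (Y(j, I) = I + 0*(-5) = I + 0 = I)
r(D) = 4*D² (r(D) = (D + D)*(D + D) = (2*D)*(2*D) = 4*D²)
-148*140 + r(4) = -148*140 + 4*4² = -20720 + 4*16 = -20720 + 64 = -20656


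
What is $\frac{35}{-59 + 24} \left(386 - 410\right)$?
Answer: $24$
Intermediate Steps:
$\frac{35}{-59 + 24} \left(386 - 410\right) = \frac{35}{-35} \left(386 - 410\right) = 35 \left(- \frac{1}{35}\right) \left(-24\right) = \left(-1\right) \left(-24\right) = 24$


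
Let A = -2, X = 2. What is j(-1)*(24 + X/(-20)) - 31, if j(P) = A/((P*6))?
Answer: -691/30 ≈ -23.033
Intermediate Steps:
j(P) = -1/(3*P) (j(P) = -2*1/(6*P) = -1/(3*P))
j(-1)*(24 + X/(-20)) - 31 = (-1/3/(-1))*(24 + 2/(-20)) - 31 = (-1/3*(-1))*(24 + 2*(-1/20)) - 31 = (24 - 1/10)/3 - 31 = (1/3)*(239/10) - 31 = 239/30 - 31 = -691/30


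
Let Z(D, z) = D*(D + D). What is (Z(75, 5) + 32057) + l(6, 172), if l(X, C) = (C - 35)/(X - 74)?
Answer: 2944739/68 ≈ 43305.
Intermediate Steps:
l(X, C) = (-35 + C)/(-74 + X)
Z(D, z) = 2*D**2 (Z(D, z) = D*(2*D) = 2*D**2)
(Z(75, 5) + 32057) + l(6, 172) = (2*75**2 + 32057) + (-35 + 172)/(-74 + 6) = (2*5625 + 32057) + 137/(-68) = (11250 + 32057) - 1/68*137 = 43307 - 137/68 = 2944739/68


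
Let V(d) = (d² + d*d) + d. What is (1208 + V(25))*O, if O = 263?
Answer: 653029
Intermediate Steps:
V(d) = d + 2*d² (V(d) = (d² + d²) + d = 2*d² + d = d + 2*d²)
(1208 + V(25))*O = (1208 + 25*(1 + 2*25))*263 = (1208 + 25*(1 + 50))*263 = (1208 + 25*51)*263 = (1208 + 1275)*263 = 2483*263 = 653029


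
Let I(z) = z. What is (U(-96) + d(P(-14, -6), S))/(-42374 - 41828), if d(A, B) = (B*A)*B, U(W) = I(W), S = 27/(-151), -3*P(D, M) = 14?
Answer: 1096149/959944901 ≈ 0.0011419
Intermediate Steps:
P(D, M) = -14/3 (P(D, M) = -1/3*14 = -14/3)
S = -27/151 (S = 27*(-1/151) = -27/151 ≈ -0.17881)
U(W) = W
d(A, B) = A*B**2 (d(A, B) = (A*B)*B = A*B**2)
(U(-96) + d(P(-14, -6), S))/(-42374 - 41828) = (-96 - 14*(-27/151)**2/3)/(-42374 - 41828) = (-96 - 14/3*729/22801)/(-84202) = (-96 - 3402/22801)*(-1/84202) = -2192298/22801*(-1/84202) = 1096149/959944901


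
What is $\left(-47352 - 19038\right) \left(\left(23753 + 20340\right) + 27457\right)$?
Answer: $-4750204500$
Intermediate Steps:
$\left(-47352 - 19038\right) \left(\left(23753 + 20340\right) + 27457\right) = - 66390 \left(44093 + 27457\right) = \left(-66390\right) 71550 = -4750204500$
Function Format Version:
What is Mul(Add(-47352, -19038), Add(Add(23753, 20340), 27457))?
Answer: -4750204500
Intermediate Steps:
Mul(Add(-47352, -19038), Add(Add(23753, 20340), 27457)) = Mul(-66390, Add(44093, 27457)) = Mul(-66390, 71550) = -4750204500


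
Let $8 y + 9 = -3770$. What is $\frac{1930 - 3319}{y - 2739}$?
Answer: $\frac{11112}{25691} \approx 0.43253$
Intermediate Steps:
$y = - \frac{3779}{8}$ ($y = - \frac{9}{8} + \frac{1}{8} \left(-3770\right) = - \frac{9}{8} - \frac{1885}{4} = - \frac{3779}{8} \approx -472.38$)
$\frac{1930 - 3319}{y - 2739} = \frac{1930 - 3319}{- \frac{3779}{8} - 2739} = - \frac{1389}{- \frac{25691}{8}} = \left(-1389\right) \left(- \frac{8}{25691}\right) = \frac{11112}{25691}$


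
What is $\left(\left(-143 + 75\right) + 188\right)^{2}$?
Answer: $14400$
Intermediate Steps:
$\left(\left(-143 + 75\right) + 188\right)^{2} = \left(-68 + 188\right)^{2} = 120^{2} = 14400$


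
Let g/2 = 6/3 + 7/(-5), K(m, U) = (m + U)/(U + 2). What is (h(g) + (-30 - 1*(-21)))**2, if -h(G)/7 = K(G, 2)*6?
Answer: 45369/25 ≈ 1814.8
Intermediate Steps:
K(m, U) = (U + m)/(2 + U)
g = 6/5 (g = 2*(6/3 + 7/(-5)) = 2*(6*(1/3) + 7*(-1/5)) = 2*(2 - 7/5) = 2*(3/5) = 6/5 ≈ 1.2000)
h(G) = -21 - 21*G/2 (h(G) = -7*(2 + G)/(2 + 2)*6 = -7*(2 + G)/4*6 = -7*(1/2 + G/4)*6 = -7*(3 + 3*G/2) = -21 - 21*G/2)
(h(g) + (-30 - 1*(-21)))**2 = ((-21 - 21/2*6/5) + (-30 - 1*(-21)))**2 = ((-21 - 63/5) + (-30 + 21))**2 = (-168/5 - 9)**2 = (-213/5)**2 = 45369/25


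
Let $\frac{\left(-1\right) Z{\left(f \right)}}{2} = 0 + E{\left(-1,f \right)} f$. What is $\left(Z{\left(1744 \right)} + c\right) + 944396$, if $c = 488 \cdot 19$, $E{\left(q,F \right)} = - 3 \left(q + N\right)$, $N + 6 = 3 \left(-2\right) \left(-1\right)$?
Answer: $943204$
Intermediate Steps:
$N = 0$ ($N = -6 + 3 \left(-2\right) \left(-1\right) = -6 - -6 = -6 + 6 = 0$)
$E{\left(q,F \right)} = - 3 q$ ($E{\left(q,F \right)} = - 3 \left(q + 0\right) = - 3 q$)
$c = 9272$
$Z{\left(f \right)} = - 6 f$ ($Z{\left(f \right)} = - 2 \left(0 + \left(-3\right) \left(-1\right) f\right) = - 2 \left(0 + 3 f\right) = - 2 \cdot 3 f = - 6 f$)
$\left(Z{\left(1744 \right)} + c\right) + 944396 = \left(\left(-6\right) 1744 + 9272\right) + 944396 = \left(-10464 + 9272\right) + 944396 = -1192 + 944396 = 943204$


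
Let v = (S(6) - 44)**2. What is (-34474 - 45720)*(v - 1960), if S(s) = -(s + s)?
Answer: -94308144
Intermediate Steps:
S(s) = -2*s
v = 3136 (v = (-2*6 - 44)**2 = (-12 - 44)**2 = (-56)**2 = 3136)
(-34474 - 45720)*(v - 1960) = (-34474 - 45720)*(3136 - 1960) = -80194*1176 = -94308144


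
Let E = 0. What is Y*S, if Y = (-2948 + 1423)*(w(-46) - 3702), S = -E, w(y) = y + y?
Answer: 0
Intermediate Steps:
w(y) = 2*y
S = 0 (S = -1*0 = 0)
Y = 5785850 (Y = (-2948 + 1423)*(2*(-46) - 3702) = -1525*(-92 - 3702) = -1525*(-3794) = 5785850)
Y*S = 5785850*0 = 0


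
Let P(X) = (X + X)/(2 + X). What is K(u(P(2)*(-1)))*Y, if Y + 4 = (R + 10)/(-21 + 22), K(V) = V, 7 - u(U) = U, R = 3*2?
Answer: 96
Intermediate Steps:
R = 6
P(X) = 2*X/(2 + X) (P(X) = (2*X)/(2 + X) = 2*X/(2 + X))
u(U) = 7 - U
Y = 12 (Y = -4 + (6 + 10)/(-21 + 22) = -4 + 16/1 = -4 + 16*1 = -4 + 16 = 12)
K(u(P(2)*(-1)))*Y = (7 - 2*2/(2 + 2)*(-1))*12 = (7 - 2*2/4*(-1))*12 = (7 - 2*2*(¼)*(-1))*12 = (7 - (-1))*12 = (7 - 1*(-1))*12 = (7 + 1)*12 = 8*12 = 96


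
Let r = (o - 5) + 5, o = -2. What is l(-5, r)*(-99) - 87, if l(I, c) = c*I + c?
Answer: -879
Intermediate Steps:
r = -2 (r = (-2 - 5) + 5 = -7 + 5 = -2)
l(I, c) = c + I*c (l(I, c) = I*c + c = c + I*c)
l(-5, r)*(-99) - 87 = -2*(1 - 5)*(-99) - 87 = -2*(-4)*(-99) - 87 = 8*(-99) - 87 = -792 - 87 = -879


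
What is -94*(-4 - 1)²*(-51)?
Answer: 119850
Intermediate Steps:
-94*(-4 - 1)²*(-51) = -94*(-5)²*(-51) = -94*25*(-51) = -2350*(-51) = 119850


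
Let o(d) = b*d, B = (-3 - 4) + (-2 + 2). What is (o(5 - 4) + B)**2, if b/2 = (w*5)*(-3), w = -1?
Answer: 529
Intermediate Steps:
b = 30 (b = 2*(-1*5*(-3)) = 2*(-5*(-3)) = 2*15 = 30)
B = -7 (B = -7 + 0 = -7)
o(d) = 30*d
(o(5 - 4) + B)**2 = (30*(5 - 4) - 7)**2 = (30*1 - 7)**2 = (30 - 7)**2 = 23**2 = 529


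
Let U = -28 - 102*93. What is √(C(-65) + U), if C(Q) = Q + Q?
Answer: 2*I*√2411 ≈ 98.204*I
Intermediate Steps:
C(Q) = 2*Q
U = -9514 (U = -28 - 9486 = -9514)
√(C(-65) + U) = √(2*(-65) - 9514) = √(-130 - 9514) = √(-9644) = 2*I*√2411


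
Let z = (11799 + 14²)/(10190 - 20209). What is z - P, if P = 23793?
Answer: -238394062/10019 ≈ -23794.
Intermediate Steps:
z = -11995/10019 (z = (11799 + 196)/(-10019) = 11995*(-1/10019) = -11995/10019 ≈ -1.1972)
z - P = -11995/10019 - 1*23793 = -11995/10019 - 23793 = -238394062/10019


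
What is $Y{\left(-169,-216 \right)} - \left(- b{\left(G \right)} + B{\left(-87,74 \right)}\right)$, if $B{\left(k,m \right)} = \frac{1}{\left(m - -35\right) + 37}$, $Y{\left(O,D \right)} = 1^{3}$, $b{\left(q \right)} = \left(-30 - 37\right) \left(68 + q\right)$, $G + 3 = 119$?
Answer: $- \frac{1799743}{146} \approx -12327.0$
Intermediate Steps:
$G = 116$ ($G = -3 + 119 = 116$)
$b{\left(q \right)} = -4556 - 67 q$ ($b{\left(q \right)} = - 67 \left(68 + q\right) = -4556 - 67 q$)
$Y{\left(O,D \right)} = 1$
$B{\left(k,m \right)} = \frac{1}{72 + m}$ ($B{\left(k,m \right)} = \frac{1}{\left(m + 35\right) + 37} = \frac{1}{\left(35 + m\right) + 37} = \frac{1}{72 + m}$)
$Y{\left(-169,-216 \right)} - \left(- b{\left(G \right)} + B{\left(-87,74 \right)}\right) = 1 - \left(12328 + \frac{1}{72 + 74}\right) = 1 - \frac{1799889}{146} = - \frac{1799743}{146}$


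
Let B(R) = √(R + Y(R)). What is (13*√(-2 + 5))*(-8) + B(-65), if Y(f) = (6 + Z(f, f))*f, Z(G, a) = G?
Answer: √3770 - 104*√3 ≈ -118.73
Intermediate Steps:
Y(f) = f*(6 + f) (Y(f) = (6 + f)*f = f*(6 + f))
B(R) = √(R + R*(6 + R))
(13*√(-2 + 5))*(-8) + B(-65) = (13*√(-2 + 5))*(-8) + √(-65*(7 - 65)) = (13*√3)*(-8) + √(-65*(-58)) = -104*√3 + √3770 = √3770 - 104*√3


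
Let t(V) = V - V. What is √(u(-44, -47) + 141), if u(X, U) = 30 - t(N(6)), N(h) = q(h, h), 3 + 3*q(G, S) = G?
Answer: 3*√19 ≈ 13.077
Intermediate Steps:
q(G, S) = -1 + G/3
N(h) = -1 + h/3
t(V) = 0
u(X, U) = 30 (u(X, U) = 30 - 1*0 = 30 + 0 = 30)
√(u(-44, -47) + 141) = √(30 + 141) = √171 = 3*√19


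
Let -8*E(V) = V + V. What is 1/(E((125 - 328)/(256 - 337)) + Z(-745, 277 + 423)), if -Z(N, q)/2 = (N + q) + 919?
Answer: -324/566555 ≈ -0.00057188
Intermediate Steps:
Z(N, q) = -1838 - 2*N - 2*q (Z(N, q) = -2*((N + q) + 919) = -2*(919 + N + q) = -1838 - 2*N - 2*q)
E(V) = -V/4 (E(V) = -(V + V)/8 = -V/4)
1/(E((125 - 328)/(256 - 337)) + Z(-745, 277 + 423)) = 1/(-(125 - 328)/(4*(256 - 337)) + (-1838 - 2*(-745) - 2*(277 + 423))) = 1/(-(-203)/(4*(-81)) + (-1838 + 1490 - 2*700)) = 1/(-(-203)*(-1)/(4*81) + (-1838 + 1490 - 1400)) = 1/(-1/4*203/81 - 1748) = 1/(-203/324 - 1748) = 1/(-566555/324) = -324/566555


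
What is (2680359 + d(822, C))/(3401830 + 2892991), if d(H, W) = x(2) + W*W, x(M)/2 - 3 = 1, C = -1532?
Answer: 5027391/6294821 ≈ 0.79866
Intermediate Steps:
x(M) = 8 (x(M) = 6 + 2*1 = 6 + 2 = 8)
d(H, W) = 8 + W² (d(H, W) = 8 + W*W = 8 + W²)
(2680359 + d(822, C))/(3401830 + 2892991) = (2680359 + (8 + (-1532)²))/(3401830 + 2892991) = (2680359 + (8 + 2347024))/6294821 = (2680359 + 2347032)*(1/6294821) = 5027391*(1/6294821) = 5027391/6294821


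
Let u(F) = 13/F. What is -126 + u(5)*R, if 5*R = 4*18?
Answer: -2214/25 ≈ -88.560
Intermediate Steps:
R = 72/5 (R = (4*18)/5 = (⅕)*72 = 72/5 ≈ 14.400)
-126 + u(5)*R = -126 + (13/5)*(72/5) = -126 + 936/25 = -2214/25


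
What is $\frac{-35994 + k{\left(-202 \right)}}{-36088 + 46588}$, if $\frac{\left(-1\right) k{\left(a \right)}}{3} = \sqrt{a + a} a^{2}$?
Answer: $- \frac{857}{250} - \frac{20402 i \sqrt{101}}{875} \approx -3.428 - 234.33 i$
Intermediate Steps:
$k{\left(a \right)} = - 3 \sqrt{2} a^{\frac{5}{2}}$ ($k{\left(a \right)} = - 3 \sqrt{a + a} a^{2} = - 3 \sqrt{2 a} a^{2} = - 3 \sqrt{2} \sqrt{a} a^{2} = - 3 \sqrt{2} a^{\frac{5}{2}}$)
$\frac{-35994 + k{\left(-202 \right)}}{-36088 + 46588} = \frac{-35994 - 3 \sqrt{2} \left(-202\right)^{\frac{5}{2}}}{-36088 + 46588} = \frac{-35994 - 3 \sqrt{2} \cdot 40804 i \sqrt{202}}{10500} = \left(-35994 - 244824 i \sqrt{101}\right) \frac{1}{10500} = - \frac{857}{250} - \frac{20402 i \sqrt{101}}{875}$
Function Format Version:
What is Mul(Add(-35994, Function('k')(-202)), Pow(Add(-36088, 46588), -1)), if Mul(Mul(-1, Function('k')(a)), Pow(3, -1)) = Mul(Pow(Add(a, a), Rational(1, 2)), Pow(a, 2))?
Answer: Add(Rational(-857, 250), Mul(Rational(-20402, 875), I, Pow(101, Rational(1, 2)))) ≈ Add(-3.4280, Mul(-234.33, I))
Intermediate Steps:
Function('k')(a) = Mul(-3, Pow(2, Rational(1, 2)), Pow(a, Rational(5, 2))) (Function('k')(a) = Mul(-3, Mul(Pow(Add(a, a), Rational(1, 2)), Pow(a, 2))) = Mul(-3, Mul(Pow(Mul(2, a), Rational(1, 2)), Pow(a, 2))) = Mul(-3, Mul(Mul(Pow(2, Rational(1, 2)), Pow(a, Rational(1, 2))), Pow(a, 2))) = Mul(-3, Mul(Pow(2, Rational(1, 2)), Pow(a, Rational(5, 2)))) = Mul(-3, Pow(2, Rational(1, 2)), Pow(a, Rational(5, 2))))
Mul(Add(-35994, Function('k')(-202)), Pow(Add(-36088, 46588), -1)) = Mul(Add(-35994, Mul(-3, Pow(2, Rational(1, 2)), Pow(-202, Rational(5, 2)))), Pow(Add(-36088, 46588), -1)) = Mul(Add(-35994, Mul(-3, Pow(2, Rational(1, 2)), Mul(40804, I, Pow(202, Rational(1, 2))))), Pow(10500, -1)) = Mul(Add(-35994, Mul(-244824, I, Pow(101, Rational(1, 2)))), Rational(1, 10500)) = Add(Rational(-857, 250), Mul(Rational(-20402, 875), I, Pow(101, Rational(1, 2))))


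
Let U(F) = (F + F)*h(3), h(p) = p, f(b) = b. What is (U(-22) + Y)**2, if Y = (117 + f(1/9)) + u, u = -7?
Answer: 38809/81 ≈ 479.12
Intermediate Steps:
U(F) = 6*F (U(F) = (F + F)*3 = (2*F)*3 = 6*F)
Y = 991/9 (Y = (117 + 1/9) - 7 = 1054/9 - 7 = 991/9 ≈ 110.11)
(U(-22) + Y)**2 = (6*(-22) + 991/9)**2 = (-132 + 991/9)**2 = (-197/9)**2 = 38809/81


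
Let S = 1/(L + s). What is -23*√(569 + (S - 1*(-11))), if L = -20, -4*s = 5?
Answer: -92*√261885/85 ≈ -553.89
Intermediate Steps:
s = -5/4 (s = -¼*5 = -5/4 ≈ -1.2500)
S = -4/85 (S = 1/(-20 - 5/4) = 1/(-85/4) = -4/85 ≈ -0.047059)
-23*√(569 + (S - 1*(-11))) = -23*√(569 + (-4/85 - 1*(-11))) = -23*√(569 + (-4/85 + 11)) = -23*√(569 + 931/85) = -92*√261885/85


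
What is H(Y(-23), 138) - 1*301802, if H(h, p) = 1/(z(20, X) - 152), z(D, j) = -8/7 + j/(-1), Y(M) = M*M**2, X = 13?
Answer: -350995733/1163 ≈ -3.0180e+5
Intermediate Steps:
Y(M) = M**3
z(D, j) = -8/7 - j (z(D, j) = -8*1/7 + j*(-1) = -8/7 - j)
H(h, p) = -7/1163 (H(h, p) = 1/((-8/7 - 1*13) - 152) = 1/((-8/7 - 13) - 152) = 1/(-99/7 - 152) = 1/(-1163/7) = -7/1163)
H(Y(-23), 138) - 1*301802 = -7/1163 - 1*301802 = -7/1163 - 301802 = -350995733/1163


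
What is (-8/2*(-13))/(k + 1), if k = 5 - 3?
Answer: 52/3 ≈ 17.333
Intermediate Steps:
k = 2
(-8/2*(-13))/(k + 1) = (-8/2*(-13))/(2 + 1) = (-8*½*(-13))/3 = -4*(-13)*(⅓) = 52*(⅓) = 52/3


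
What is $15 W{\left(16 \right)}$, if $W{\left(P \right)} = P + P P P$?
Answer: $61680$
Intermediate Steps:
$W{\left(P \right)} = P + P^{3}$ ($W{\left(P \right)} = P + P^{2} P = P + P^{3}$)
$15 W{\left(16 \right)} = 15 \left(16 + 16^{3}\right) = 15 \left(16 + 4096\right) = 15 \cdot 4112 = 61680$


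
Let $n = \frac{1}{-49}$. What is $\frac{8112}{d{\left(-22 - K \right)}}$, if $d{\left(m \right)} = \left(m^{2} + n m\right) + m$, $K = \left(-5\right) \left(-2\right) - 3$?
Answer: $\frac{397488}{39817} \approx 9.9829$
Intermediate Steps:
$n = - \frac{1}{49} \approx -0.020408$
$K = 7$ ($K = 10 - 3 = 7$)
$d{\left(m \right)} = m^{2} + \frac{48 m}{49}$ ($d{\left(m \right)} = \left(m^{2} - \frac{m}{49}\right) + m = m^{2} + \frac{48 m}{49}$)
$\frac{8112}{d{\left(-22 - K \right)}} = \frac{8112}{\frac{1}{49} \left(-22 - 7\right) \left(48 + 49 \left(-22 - 7\right)\right)} = \frac{8112}{\frac{1}{49} \left(-29\right) \left(48 + 49 \left(-29\right)\right)} = \frac{8112}{\frac{1}{49} \left(-29\right) \left(48 - 1421\right)} = \frac{8112}{\frac{1}{49} \left(-29\right) \left(-1373\right)} = \frac{8112}{\frac{39817}{49}} = 8112 \cdot \frac{49}{39817} = \frac{397488}{39817}$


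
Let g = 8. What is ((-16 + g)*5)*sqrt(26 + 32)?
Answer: -40*sqrt(58) ≈ -304.63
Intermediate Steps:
((-16 + g)*5)*sqrt(26 + 32) = ((-16 + 8)*5)*sqrt(26 + 32) = (-8*5)*sqrt(58) = -40*sqrt(58)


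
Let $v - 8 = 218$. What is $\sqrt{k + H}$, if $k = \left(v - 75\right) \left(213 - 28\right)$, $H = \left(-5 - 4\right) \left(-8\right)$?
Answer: $\sqrt{28007} \approx 167.35$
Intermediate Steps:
$H = 72$ ($H = \left(-9\right) \left(-8\right) = 72$)
$v = 226$ ($v = 8 + 218 = 226$)
$k = 27935$ ($k = \left(226 - 75\right) \left(213 - 28\right) = 151 \cdot 185 = 27935$)
$\sqrt{k + H} = \sqrt{27935 + 72} = \sqrt{28007}$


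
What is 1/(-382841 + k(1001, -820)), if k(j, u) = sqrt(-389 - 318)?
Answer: -382841/146567231988 - I*sqrt(707)/146567231988 ≈ -2.6121e-6 - 1.8141e-10*I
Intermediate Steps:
k(j, u) = I*sqrt(707) (k(j, u) = sqrt(-707) = I*sqrt(707))
1/(-382841 + k(1001, -820)) = 1/(-382841 + I*sqrt(707))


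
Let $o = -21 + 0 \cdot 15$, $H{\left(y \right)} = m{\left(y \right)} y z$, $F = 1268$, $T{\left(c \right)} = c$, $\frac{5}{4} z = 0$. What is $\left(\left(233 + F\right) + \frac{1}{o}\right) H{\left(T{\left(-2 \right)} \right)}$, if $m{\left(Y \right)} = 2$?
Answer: $0$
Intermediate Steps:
$z = 0$ ($z = \frac{4}{5} \cdot 0 = 0$)
$H{\left(y \right)} = 0$ ($H{\left(y \right)} = 2 y 0 = 0$)
$o = -21$ ($o = -21 + 0 = -21$)
$\left(\left(233 + F\right) + \frac{1}{o}\right) H{\left(T{\left(-2 \right)} \right)} = \left(\left(233 + 1268\right) + \frac{1}{-21}\right) 0 = \left(1501 - \frac{1}{21}\right) 0 = \frac{31520}{21} \cdot 0 = 0$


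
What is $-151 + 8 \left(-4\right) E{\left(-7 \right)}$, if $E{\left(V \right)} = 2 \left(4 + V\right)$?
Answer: $41$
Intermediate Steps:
$E{\left(V \right)} = 8 + 2 V$
$-151 + 8 \left(-4\right) E{\left(-7 \right)} = -151 + 8 \left(-4\right) \left(8 + 2 \left(-7\right)\right) = -151 - 32 \left(8 - 14\right) = -151 - -192 = -151 + 192 = 41$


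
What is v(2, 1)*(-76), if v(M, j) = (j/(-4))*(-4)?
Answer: -76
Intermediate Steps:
v(M, j) = j (v(M, j) = (j*(-¼))*(-4) = -j/4*(-4) = j)
v(2, 1)*(-76) = 1*(-76) = -76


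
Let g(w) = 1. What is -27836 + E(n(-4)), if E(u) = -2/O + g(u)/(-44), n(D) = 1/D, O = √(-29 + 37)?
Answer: -1224785/44 - √2/2 ≈ -27837.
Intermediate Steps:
O = 2*√2 (O = √8 = 2*√2 ≈ 2.8284)
E(u) = -1/44 - √2/2 (E(u) = -2*√2/4 + 1/(-44) = -√2/2 + 1*(-1/44) = -√2/2 - 1/44 = -1/44 - √2/2)
-27836 + E(n(-4)) = -27836 + (-1/44 - √2/2) = -1224785/44 - √2/2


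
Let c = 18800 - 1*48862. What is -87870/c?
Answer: 43935/15031 ≈ 2.9230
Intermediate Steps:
c = -30062 (c = 18800 - 48862 = -30062)
-87870/c = -87870/(-30062) = -87870*(-1/30062) = 43935/15031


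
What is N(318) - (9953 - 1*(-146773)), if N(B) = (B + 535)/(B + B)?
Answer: -99676883/636 ≈ -1.5672e+5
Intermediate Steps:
N(B) = (535 + B)/(2*B) (N(B) = (535 + B)/((2*B)) = (535 + B)*(1/(2*B)) = (535 + B)/(2*B))
N(318) - (9953 - 1*(-146773)) = (½)*(535 + 318)/318 - (9953 - 1*(-146773)) = (½)*(1/318)*853 - (9953 + 146773) = 853/636 - 1*156726 = 853/636 - 156726 = -99676883/636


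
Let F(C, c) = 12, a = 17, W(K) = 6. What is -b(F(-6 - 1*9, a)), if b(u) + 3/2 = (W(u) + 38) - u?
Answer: -61/2 ≈ -30.500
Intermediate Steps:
b(u) = 85/2 - u (b(u) = -3/2 + ((6 + 38) - u) = -3/2 + (44 - u) = 85/2 - u)
-b(F(-6 - 1*9, a)) = -(85/2 - 1*12) = -(85/2 - 12) = -1*61/2 = -61/2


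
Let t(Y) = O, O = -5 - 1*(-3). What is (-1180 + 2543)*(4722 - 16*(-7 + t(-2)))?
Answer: 6632358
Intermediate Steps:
O = -2 (O = -5 + 3 = -2)
t(Y) = -2
(-1180 + 2543)*(4722 - 16*(-7 + t(-2))) = (-1180 + 2543)*(4722 - 16*(-7 - 2)) = 1363*(4722 - 16*(-9)) = 1363*(4722 + 144) = 1363*4866 = 6632358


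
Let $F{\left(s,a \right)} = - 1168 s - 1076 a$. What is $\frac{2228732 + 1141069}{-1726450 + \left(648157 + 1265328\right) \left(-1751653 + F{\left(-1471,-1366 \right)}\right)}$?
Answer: $\frac{3369801}{2748319557685} \approx 1.2261 \cdot 10^{-6}$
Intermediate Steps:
$\frac{2228732 + 1141069}{-1726450 + \left(648157 + 1265328\right) \left(-1751653 + F{\left(-1471,-1366 \right)}\right)} = \frac{2228732 + 1141069}{-1726450 + \left(648157 + 1265328\right) \left(-1751653 - -3187944\right)} = \frac{3369801}{-1726450 + 1913485 \left(-1751653 + \left(1718128 + 1469816\right)\right)} = \frac{3369801}{-1726450 + 1913485 \left(-1751653 + 3187944\right)} = \frac{3369801}{-1726450 + 1913485 \cdot 1436291} = \frac{3369801}{-1726450 + 2748321284135} = \frac{3369801}{2748319557685}$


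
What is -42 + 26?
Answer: -16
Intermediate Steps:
-42 + 26 = -16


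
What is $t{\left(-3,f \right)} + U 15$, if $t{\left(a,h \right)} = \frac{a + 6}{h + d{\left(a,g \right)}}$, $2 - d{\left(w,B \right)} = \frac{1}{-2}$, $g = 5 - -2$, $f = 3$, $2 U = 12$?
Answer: $\frac{996}{11} \approx 90.545$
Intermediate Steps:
$U = 6$ ($U = \frac{1}{2} \cdot 12 = 6$)
$g = 7$ ($g = 5 + 2 = 7$)
$d{\left(w,B \right)} = \frac{5}{2}$ ($d{\left(w,B \right)} = 2 - \frac{1}{-2} = 2 - - \frac{1}{2} = 2 + \frac{1}{2} = \frac{5}{2}$)
$t{\left(a,h \right)} = \frac{6 + a}{\frac{5}{2} + h}$ ($t{\left(a,h \right)} = \frac{a + 6}{h + \frac{5}{2}} = \frac{6 + a}{\frac{5}{2} + h}$)
$t{\left(-3,f \right)} + U 15 = \frac{2 \left(6 - 3\right)}{5 + 2 \cdot 3} + 6 \cdot 15 = 2 \frac{1}{5 + 6} \cdot 3 + 90 = 2 \cdot \frac{1}{11} \cdot 3 + 90 = \frac{6}{11} + 90 = \frac{996}{11}$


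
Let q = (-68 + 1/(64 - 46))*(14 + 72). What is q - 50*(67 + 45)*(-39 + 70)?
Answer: -1614989/9 ≈ -1.7944e+5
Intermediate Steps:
q = -52589/9 (q = (-68 + 1/18)*86 = -1223/18*86 = -52589/9 ≈ -5843.2)
q - 50*(67 + 45)*(-39 + 70) = -52589/9 - 50*(67 + 45)*(-39 + 70) = -52589/9 - 5600*31 = -52589/9 - 50*3472 = -52589/9 - 173600 = -1614989/9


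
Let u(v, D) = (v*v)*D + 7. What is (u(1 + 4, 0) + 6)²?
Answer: 169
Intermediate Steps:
u(v, D) = 7 + D*v² (u(v, D) = v²*D + 7 = D*v² + 7 = 7 + D*v²)
(u(1 + 4, 0) + 6)² = ((7 + 0*(1 + 4)²) + 6)² = ((7 + 0*5²) + 6)² = ((7 + 0*25) + 6)² = ((7 + 0) + 6)² = (7 + 6)² = 13² = 169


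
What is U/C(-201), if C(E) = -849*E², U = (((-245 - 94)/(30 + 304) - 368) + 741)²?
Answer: -15436323049/3826420888644 ≈ -0.0040341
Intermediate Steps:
U = 15436323049/111556 (U = ((-339/334 - 368) + 741)² = (-123251/334 + 741)² = (124243/334)² = 15436323049/111556 ≈ 1.3837e+5)
U/C(-201) = 15436323049/(111556*((-849*(-201)²))) = 15436323049/(111556*((-849*40401))) = (15436323049/111556)/(-34300449) = (15436323049/111556)*(-1/34300449) = -15436323049/3826420888644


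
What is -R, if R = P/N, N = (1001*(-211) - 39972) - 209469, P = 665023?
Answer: 665023/460652 ≈ 1.4437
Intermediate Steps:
N = -460652 (N = (-211211 - 39972) - 209469 = -251183 - 209469 = -460652)
R = -665023/460652 (R = 665023/(-460652) = 665023*(-1/460652) = -665023/460652 ≈ -1.4437)
-R = -1*(-665023/460652) = 665023/460652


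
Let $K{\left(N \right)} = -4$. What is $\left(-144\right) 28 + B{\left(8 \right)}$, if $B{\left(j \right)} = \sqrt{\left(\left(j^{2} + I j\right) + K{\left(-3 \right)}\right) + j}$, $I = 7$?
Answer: $-4032 + 2 \sqrt{31} \approx -4020.9$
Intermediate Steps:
$B{\left(j \right)} = \sqrt{-4 + j^{2} + 8 j}$ ($B{\left(j \right)} = \sqrt{\left(\left(j^{2} + 7 j\right) - 4\right) + j} = \sqrt{\left(-4 + j^{2} + 7 j\right) + j} = \sqrt{-4 + j^{2} + 8 j}$)
$\left(-144\right) 28 + B{\left(8 \right)} = \left(-144\right) 28 + \sqrt{-4 + 8^{2} + 8 \cdot 8} = -4032 + \sqrt{-4 + 64 + 64} = -4032 + \sqrt{124} = -4032 + 2 \sqrt{31}$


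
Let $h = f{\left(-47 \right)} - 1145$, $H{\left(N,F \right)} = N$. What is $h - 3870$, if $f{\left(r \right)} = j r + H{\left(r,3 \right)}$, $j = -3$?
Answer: $-4921$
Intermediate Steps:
$f{\left(r \right)} = - 2 r$ ($f{\left(r \right)} = - 3 r + r = - 2 r$)
$h = -1051$ ($h = \left(-2\right) \left(-47\right) - 1145 = 94 - 1145 = -1051$)
$h - 3870 = -1051 - 3870 = -4921$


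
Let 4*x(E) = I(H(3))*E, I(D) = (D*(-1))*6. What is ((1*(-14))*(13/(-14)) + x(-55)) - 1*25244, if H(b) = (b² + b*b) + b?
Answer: -46997/2 ≈ -23499.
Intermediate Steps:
H(b) = b + 2*b² (H(b) = (b² + b²) + b = 2*b² + b = b + 2*b²)
I(D) = -6*D (I(D) = -D*6 = -6*D)
x(E) = -63*E/2 (x(E) = ((-18*(1 + 2*3))*E)/4 = ((-18*(1 + 6))*E)/4 = ((-18*7)*E)/4 = ((-6*21)*E)/4 = (-126*E)/4 = -63*E/2)
((1*(-14))*(13/(-14)) + x(-55)) - 1*25244 = ((1*(-14))*(13/(-14)) - 63/2*(-55)) - 1*25244 = (-182*(-1)/14 + 3465/2) - 25244 = (-14*(-13/14) + 3465/2) - 25244 = (13 + 3465/2) - 25244 = 3491/2 - 25244 = -46997/2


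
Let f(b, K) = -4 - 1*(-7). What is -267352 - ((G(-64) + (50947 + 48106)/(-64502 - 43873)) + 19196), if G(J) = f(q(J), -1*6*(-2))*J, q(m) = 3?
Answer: -31033732447/108375 ≈ -2.8636e+5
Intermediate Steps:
f(b, K) = 3 (f(b, K) = -4 + 7 = 3)
G(J) = 3*J
-267352 - ((G(-64) + (50947 + 48106)/(-64502 - 43873)) + 19196) = -267352 - ((3*(-64) + (50947 + 48106)/(-64502 - 43873)) + 19196) = -267352 - ((-192 + 99053/(-108375)) + 19196) = -267352 - ((-192 + 99053*(-1/108375)) + 19196) = -267352 - ((-192 - 99053/108375) + 19196) = -267352 - (-20907053/108375 + 19196) = -267352 - 1*2059459447/108375 = -267352 - 2059459447/108375 = -31033732447/108375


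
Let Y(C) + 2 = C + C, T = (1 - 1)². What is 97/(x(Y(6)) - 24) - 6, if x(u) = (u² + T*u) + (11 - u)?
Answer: -365/77 ≈ -4.7403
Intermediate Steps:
T = 0 (T = 0² = 0)
Y(C) = -2 + 2*C (Y(C) = -2 + (C + C) = -2 + 2*C)
x(u) = 11 + u² - u (x(u) = (u² + 0*u) + (11 - u) = (u² + 0) + (11 - u) = u² + (11 - u) = 11 + u² - u)
97/(x(Y(6)) - 24) - 6 = 97/((11 + (-2 + 2*6)² - (-2 + 2*6)) - 24) - 6 = 97/((11 + (-2 + 12)² - (-2 + 12)) - 24) - 6 = 97/((11 + 10² - 1*10) - 24) - 6 = 97/((11 + 100 - 10) - 24) - 6 = 97/(101 - 24) - 6 = 97/77 - 6 = -365/77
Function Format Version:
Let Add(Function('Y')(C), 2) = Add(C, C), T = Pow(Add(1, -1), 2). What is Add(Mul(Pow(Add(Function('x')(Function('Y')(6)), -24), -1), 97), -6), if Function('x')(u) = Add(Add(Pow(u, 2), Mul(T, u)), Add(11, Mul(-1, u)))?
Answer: Rational(-365, 77) ≈ -4.7403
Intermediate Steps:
T = 0 (T = Pow(0, 2) = 0)
Function('Y')(C) = Add(-2, Mul(2, C)) (Function('Y')(C) = Add(-2, Add(C, C)) = Add(-2, Mul(2, C)))
Function('x')(u) = Add(11, Pow(u, 2), Mul(-1, u)) (Function('x')(u) = Add(Add(Pow(u, 2), Mul(0, u)), Add(11, Mul(-1, u))) = Add(Add(Pow(u, 2), 0), Add(11, Mul(-1, u))) = Add(Pow(u, 2), Add(11, Mul(-1, u))) = Add(11, Pow(u, 2), Mul(-1, u)))
Add(Mul(Pow(Add(Function('x')(Function('Y')(6)), -24), -1), 97), -6) = Add(Mul(Pow(Add(Add(11, Pow(Add(-2, Mul(2, 6)), 2), Mul(-1, Add(-2, Mul(2, 6)))), -24), -1), 97), -6) = Add(Mul(Pow(Add(Add(11, Pow(Add(-2, 12), 2), Mul(-1, Add(-2, 12))), -24), -1), 97), -6) = Add(Mul(Pow(Add(Add(11, Pow(10, 2), Mul(-1, 10)), -24), -1), 97), -6) = Add(Mul(Pow(Add(Add(11, 100, -10), -24), -1), 97), -6) = Add(Mul(Pow(Add(101, -24), -1), 97), -6) = Add(Mul(Pow(77, -1), 97), -6) = Add(Mul(Rational(1, 77), 97), -6) = Add(Rational(97, 77), -6) = Rational(-365, 77)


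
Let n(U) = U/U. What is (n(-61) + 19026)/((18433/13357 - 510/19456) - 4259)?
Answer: -130121543168/29117122625 ≈ -4.4689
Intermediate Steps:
n(U) = 1
(n(-61) + 19026)/((18433/13357 - 510/19456) - 4259) = (1 + 19026)/((18433/13357 - 510/19456) - 4259) = 19027/((18433*(1/13357) - 510*1/19456) - 4259) = 19027/((18433/13357 - 255/9728) - 4259) = 19027/(9258431/6838784 - 4259) = 19027/(-29117122625/6838784) = 19027*(-6838784/29117122625) = -130121543168/29117122625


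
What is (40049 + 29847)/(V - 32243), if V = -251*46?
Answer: -69896/43789 ≈ -1.5962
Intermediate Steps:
V = -11546
(40049 + 29847)/(V - 32243) = (40049 + 29847)/(-11546 - 32243) = 69896/(-43789) = 69896*(-1/43789) = -69896/43789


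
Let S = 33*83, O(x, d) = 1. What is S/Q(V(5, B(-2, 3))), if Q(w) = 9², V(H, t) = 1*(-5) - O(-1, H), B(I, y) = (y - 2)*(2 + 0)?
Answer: 913/27 ≈ 33.815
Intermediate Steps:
B(I, y) = -4 + 2*y (B(I, y) = (-2 + y)*2 = -4 + 2*y)
V(H, t) = -6 (V(H, t) = 1*(-5) - 1*1 = -5 - 1 = -6)
S = 2739
Q(w) = 81
S/Q(V(5, B(-2, 3))) = 2739/81 = 2739*(1/81) = 913/27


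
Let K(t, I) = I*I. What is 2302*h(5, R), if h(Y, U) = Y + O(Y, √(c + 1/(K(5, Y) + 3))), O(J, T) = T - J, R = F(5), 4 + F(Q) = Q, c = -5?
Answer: 1151*I*√973/7 ≈ 5129.0*I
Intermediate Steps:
K(t, I) = I²
F(Q) = -4 + Q
R = 1 (R = -4 + 5 = 1)
h(Y, U) = √(-5 + 1/(3 + Y²)) (h(Y, U) = Y + (√(-5 + 1/(Y² + 3)) - Y) = Y + (√(-5 + 1/(3 + Y²)) - Y) = √(-5 + 1/(3 + Y²)))
2302*h(5, R) = 2302*√((-14 - 5*5²)/(3 + 5²)) = 2302*√((-14 - 5*25)/(3 + 25)) = 2302*√((-14 - 125)/28) = 2302*√((1/28)*(-139)) = 2302*√(-139/28) = 2302*(I*√973/14) = 1151*I*√973/7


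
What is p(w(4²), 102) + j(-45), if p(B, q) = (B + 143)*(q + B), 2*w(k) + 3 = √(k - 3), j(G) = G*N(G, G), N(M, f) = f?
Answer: 16249 + 121*√13 ≈ 16685.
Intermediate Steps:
j(G) = G² (j(G) = G*G = G²)
w(k) = -3/2 + √(-3 + k)/2 (w(k) = -3/2 + √(k - 3)/2 = -3/2 + √(-3 + k)/2)
p(B, q) = (143 + B)*(B + q)
p(w(4²), 102) + j(-45) = ((-3/2 + √(-3 + 4²)/2)² + 143*(-3/2 + √(-3 + 4²)/2) + 143*102 + (-3/2 + √(-3 + 4²)/2)*102) + (-45)² = ((-3/2 + √(-3 + 16)/2)² + 143*(-3/2 + √(-3 + 16)/2) + 14586 + (-3/2 + √(-3 + 16)/2)*102) + 2025 = ((-3/2 + √13/2)² + 143*(-3/2 + √13/2) + 14586 + (-3/2 + √13/2)*102) + 2025 = ((-3/2 + √13/2)² + (-429/2 + 143*√13/2) + 14586 + (-153 + 51*√13)) + 2025 = (28437/2 + (-3/2 + √13/2)² + 245*√13/2) + 2025 = 32487/2 + (-3/2 + √13/2)² + 245*√13/2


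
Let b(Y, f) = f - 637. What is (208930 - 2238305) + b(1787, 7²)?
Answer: -2029963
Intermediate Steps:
b(Y, f) = -637 + f
(208930 - 2238305) + b(1787, 7²) = (208930 - 2238305) + (-637 + 7²) = -2029375 + (-637 + 49) = -2029375 - 588 = -2029963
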